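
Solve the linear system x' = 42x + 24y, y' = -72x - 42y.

x(t) = -2K_1e^(6t) - K_2e^(-6t), y(t) = 3K_1e^(6t) + 2K_2e^(-6t)

Coefficient matrix A = [[42, 24], [-72, -42]].
Characteristic polynomial det(A - λI) = λ^2 - 36 = 0.
Eigenvalues λ = 6, -6.
For λ=6: (A-λI) row 1 is [36, 24], so an eigenvector is (-2, 3).
For λ=-6: (A-λI) row 1 is [48, 24], so an eigenvector is (-1, 2).
General solution: K_1e^(6t)(-2,3) + K_2e^(-6t)(-1,2).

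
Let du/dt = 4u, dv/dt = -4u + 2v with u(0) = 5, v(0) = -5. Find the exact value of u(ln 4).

1280

A = [[4,0],[-4,2]]; eigenvalues λ = 4, 2.
Eigenvectors: (1,-2) for λ=4, (0,-1) for λ=2.
From the initial condition, c_1 = 5, c_2 = -5.
u(ln 4) = (5)(4^4)(1) + (-5)(4^2)(0) = 1280.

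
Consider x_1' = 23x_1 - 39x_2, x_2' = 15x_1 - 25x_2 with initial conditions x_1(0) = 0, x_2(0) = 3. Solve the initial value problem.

x_1(t) = -39e^(-t)sin(3t), x_2(t) = -24e^(-t)sin(3t) + 3e^(-t)cos(3t)

Coefficient matrix A = [[23, -39], [15, -25]].
Characteristic polynomial det(A - λI) = λ^2 + 2λ + 10 = 0.
Eigenvalues λ = -1 ± 3i (complex conjugate pair).
For λ=-1+3i: an eigenvector is (-3,-2) - i(2,1) = (-3 - 2i, -2 - i).
A real fundamental pair from Re and Im of e^((-1+3i)t)v: X_1 = e^(-t)(cos(3t)·(-3,-2) + sin(3t)·(2,1)), X_2 = e^(-t)(sin(3t)·(-3,-2) - cos(3t)·(2,1)).
General solution: K_1X_1 + K_2X_2.
Applying x_1(0)=0, x_2(0)=3 gives K_1=-6, K_2=9.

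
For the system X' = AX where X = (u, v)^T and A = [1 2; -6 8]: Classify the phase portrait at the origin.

unstable node

A = [[1,2],[-6,8]]; det(A-λI) = λ^2 - 9λ + 20.
λ = 4, 5: both positive.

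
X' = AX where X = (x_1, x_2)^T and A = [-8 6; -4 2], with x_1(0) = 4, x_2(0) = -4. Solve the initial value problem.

Coefficient matrix A = [[-8, 6], [-4, 2]].
Characteristic polynomial det(A - λI) = λ^2 + 6λ + 8 = 0.
Eigenvalues λ = -2, -4.
For λ=-2: (A-λI) row 1 is [-6, 6], so an eigenvector is (-1, -1).
For λ=-4: (A-λI) row 1 is [-4, 6], so an eigenvector is (-3, -2).
General solution: K_1e^(-2t)(-1,-1) + K_2e^(-4t)(-3,-2).
Applying x_1(0)=4, x_2(0)=-4 gives K_1=20, K_2=-8.

x_1(t) = -20e^(-2t) + 24e^(-4t), x_2(t) = -20e^(-2t) + 16e^(-4t)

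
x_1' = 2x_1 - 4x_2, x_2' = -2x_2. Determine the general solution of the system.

Coefficient matrix A = [[2, -4], [0, -2]].
Characteristic polynomial det(A - λI) = λ^2 - 4 = 0.
Eigenvalues λ = -2, 2.
For λ=-2: (A-λI) row 1 is [4, -4], so an eigenvector is (-1, -1).
For λ=2: (A-λI) row 1 is [0, -4], so an eigenvector is (1, 0).
General solution: c_1e^(-2t)(-1,-1) + c_2e^(2t)(1,0).

x_1(t) = -c_1e^(-2t) + c_2e^(2t), x_2(t) = -c_1e^(-2t)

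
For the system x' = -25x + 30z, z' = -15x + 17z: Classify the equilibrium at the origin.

A = [[-25,30],[-15,17]]; det(A-λI) = λ^2 + 8λ + 25.
λ = -4 ± 3i: negative real part.

stable spiral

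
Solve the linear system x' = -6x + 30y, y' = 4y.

Coefficient matrix A = [[-6, 30], [0, 4]].
Characteristic polynomial det(A - λI) = λ^2 + 2λ - 24 = 0.
Eigenvalues λ = -6, 4.
For λ=-6: (A-λI) row 1 is [0, 30], so an eigenvector is (-1, 0).
For λ=4: (A-λI) row 1 is [-10, 30], so an eigenvector is (3, 1).
General solution: K_1e^(-6t)(-1,0) + K_2e^(4t)(3,1).

x(t) = -K_1e^(-6t) + 3K_2e^(4t), y(t) = K_2e^(4t)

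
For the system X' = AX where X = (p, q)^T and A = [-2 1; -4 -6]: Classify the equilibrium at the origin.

A = [[-2,1],[-4,-6]]; det(A-λI) = λ^2 + 8λ + 16.
repeated λ = -4 with a single eigenvector.

stable improper node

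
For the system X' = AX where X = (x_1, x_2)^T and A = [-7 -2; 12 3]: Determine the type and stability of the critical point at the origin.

A = [[-7,-2],[12,3]]; det(A-λI) = λ^2 + 4λ + 3.
λ = -3, -1: both negative.

stable node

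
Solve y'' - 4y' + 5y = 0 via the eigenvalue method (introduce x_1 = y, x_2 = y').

y(t) = C_1e^(2t)cos(t) + C_2e^(2t)sin(t)

Let x_1 = y, x_2 = y'. Then x_1' = x_2 and x_2' = -5x_1 + 4x_2.
A = [[0,1],[-5,4]]; det(A-λI) = λ^2 - 4λ + 5.
Eigenvalues λ = 2 ± i.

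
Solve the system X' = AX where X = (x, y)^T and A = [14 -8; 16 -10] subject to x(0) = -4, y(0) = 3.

x(t) = -11e^(6t) + 7e^(-2t), y(t) = -11e^(6t) + 14e^(-2t)

Coefficient matrix A = [[14, -8], [16, -10]].
Characteristic polynomial det(A - λI) = λ^2 - 4λ - 12 = 0.
Eigenvalues λ = 6, -2.
For λ=6: (A-λI) row 1 is [8, -8], so an eigenvector is (1, 1).
For λ=-2: (A-λI) row 1 is [16, -8], so an eigenvector is (1, 2).
General solution: K_1e^(6t)(1,1) + K_2e^(-2t)(1,2).
Applying x(0)=-4, y(0)=3 gives K_1=-11, K_2=7.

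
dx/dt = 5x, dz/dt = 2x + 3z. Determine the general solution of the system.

x(t) = -K_2e^(5t), z(t) = K_1e^(3t) - K_2e^(5t)

Coefficient matrix A = [[5, 0], [2, 3]].
Characteristic polynomial det(A - λI) = λ^2 - 8λ + 15 = 0.
Eigenvalues λ = 3, 5.
For λ=3: (A-λI) row 1 is [2, 0], so an eigenvector is (0, 1).
For λ=5: (A-λI) row 2 is [2, -2], so an eigenvector is (-1, -1).
General solution: K_1e^(3t)(0,1) + K_2e^(5t)(-1,-1).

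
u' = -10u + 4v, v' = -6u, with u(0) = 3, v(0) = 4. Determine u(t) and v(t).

u(t) = 2e^(-4t) + e^(-6t), v(t) = 3e^(-4t) + e^(-6t)

Coefficient matrix A = [[-10, 4], [-6, 0]].
Characteristic polynomial det(A - λI) = λ^2 + 10λ + 24 = 0.
Eigenvalues λ = -4, -6.
For λ=-4: (A-λI) row 1 is [-6, 4], so an eigenvector is (-2, -3).
For λ=-6: (A-λI) row 1 is [-4, 4], so an eigenvector is (1, 1).
General solution: K_1e^(-4t)(-2,-3) + K_2e^(-6t)(1,1).
Applying u(0)=3, v(0)=4 gives K_1=-1, K_2=1.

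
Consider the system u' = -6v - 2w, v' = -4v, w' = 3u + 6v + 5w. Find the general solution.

Coefficient matrix A = [[0, -6, -2], [0, -4, 0], [3, 6, 5]].
det(A - λI) = 0 gives eigenvalues λ = 3, -4, 2.
For λ=3: eigenvector (-2,0,3).
For λ=-4: eigenvector (1,1,-1).
For λ=2: eigenvector (1,0,-1).
General solution: C_1e^(3t)(-2,0,3) + C_2e^(-4t)(1,1,-1) + C_3e^(2t)(1,0,-1).

u(t) = -2C_1e^(3t) + C_2e^(-4t) + C_3e^(2t), v(t) = C_2e^(-4t), w(t) = 3C_1e^(3t) - C_2e^(-4t) - C_3e^(2t)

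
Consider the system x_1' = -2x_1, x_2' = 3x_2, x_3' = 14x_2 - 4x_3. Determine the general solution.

Coefficient matrix A = [[-2, 0, 0], [0, 3, 0], [0, 14, -4]].
det(A - λI) = 0 gives eigenvalues λ = -2, 3, -4.
For λ=-2: eigenvector (1,0,0).
For λ=3: eigenvector (0,1,2).
For λ=-4: eigenvector (0,0,1).
General solution: C_1e^(-2t)(1,0,0) + C_2e^(3t)(0,1,2) + C_3e^(-4t)(0,0,1).

x_1(t) = C_1e^(-2t), x_2(t) = C_2e^(3t), x_3(t) = 2C_2e^(3t) + C_3e^(-4t)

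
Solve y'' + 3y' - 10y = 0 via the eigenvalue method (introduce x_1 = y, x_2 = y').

y(t) = c_1e^(-5t) + c_2e^(2t)

Let x_1 = y, x_2 = y'. Then x_1' = x_2 and x_2' = 10x_1 - 3x_2.
A = [[0,1],[10,-3]]; det(A-λI) = λ^2 + 3λ - 10.
Eigenvalues λ = -5, 2 with eigenvectors (1,-5), (1,2).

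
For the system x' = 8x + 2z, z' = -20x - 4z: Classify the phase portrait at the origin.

unstable spiral

A = [[8,2],[-20,-4]]; det(A-λI) = λ^2 - 4λ + 8.
λ = 2 ± 2i: positive real part.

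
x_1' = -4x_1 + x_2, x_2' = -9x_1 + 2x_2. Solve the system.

x_1(t) = -K_1e^(-t) - K_2te^(-t) + K_2e^(-t), x_2(t) = -3K_1e^(-t) - 3K_2te^(-t) + 2K_2e^(-t)

Coefficient matrix A = [[-4, 1], [-9, 2]].
Characteristic polynomial det(A - λI) = λ^2 + 2λ + 1 = 0.
Single eigenvalue λ = -1 with algebraic multiplicity 2.
Eigenvector v = (-1,-3); generalized eigenvector w with (A-λI)w=v is (1,2).
General solution: e^(-t)[K_1·v + K_2·(t·v + w)].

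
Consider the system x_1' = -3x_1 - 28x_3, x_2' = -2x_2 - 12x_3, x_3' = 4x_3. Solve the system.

x_1(t) = -4c_1e^(4t) + c_3e^(-3t), x_2(t) = -2c_1e^(4t) + c_2e^(-2t), x_3(t) = c_1e^(4t)

Coefficient matrix A = [[-3, 0, -28], [0, -2, -12], [0, 0, 4]].
det(A - λI) = 0 gives eigenvalues λ = 4, -2, -3.
For λ=4: eigenvector (-4,-2,1).
For λ=-2: eigenvector (0,1,0).
For λ=-3: eigenvector (1,0,0).
General solution: c_1e^(4t)(-4,-2,1) + c_2e^(-2t)(0,1,0) + c_3e^(-3t)(1,0,0).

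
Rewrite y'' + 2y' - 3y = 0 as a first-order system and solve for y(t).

y(t) = K_1e^(t) + K_2e^(-3t)

Let x_1 = y, x_2 = y'. Then x_1' = x_2 and x_2' = 3x_1 - 2x_2.
A = [[0,1],[3,-2]]; det(A-λI) = λ^2 + 2λ - 3.
Eigenvalues λ = 1, -3 with eigenvectors (1,1), (1,-3).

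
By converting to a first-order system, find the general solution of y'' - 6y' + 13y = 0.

y(t) = K_1e^(3t)cos(2t) + K_2e^(3t)sin(2t)

Let x_1 = y, x_2 = y'. Then x_1' = x_2 and x_2' = -13x_1 + 6x_2.
A = [[0,1],[-13,6]]; det(A-λI) = λ^2 - 6λ + 13.
Eigenvalues λ = 3 ± 2i.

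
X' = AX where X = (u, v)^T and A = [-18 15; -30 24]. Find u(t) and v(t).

Coefficient matrix A = [[-18, 15], [-30, 24]].
Characteristic polynomial det(A - λI) = λ^2 - 6λ + 18 = 0.
Eigenvalues λ = 3 ± 3i (complex conjugate pair).
For λ=3+3i: an eigenvector is (2,3) - i(1,1) = (2 - i, 3 - i).
A real fundamental pair from Re and Im of e^((3+3i)t)v: X_1 = e^(3t)(cos(3t)·(2,3) + sin(3t)·(1,1)), X_2 = e^(3t)(sin(3t)·(2,3) - cos(3t)·(1,1)).
General solution: K_1X_1 + K_2X_2.

u(t) = K_1e^(3t)sin(3t) + 2K_1e^(3t)cos(3t) + 2K_2e^(3t)sin(3t) - K_2e^(3t)cos(3t), v(t) = K_1e^(3t)sin(3t) + 3K_1e^(3t)cos(3t) + 3K_2e^(3t)sin(3t) - K_2e^(3t)cos(3t)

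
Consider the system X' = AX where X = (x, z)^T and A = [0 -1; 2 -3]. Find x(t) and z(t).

x(t) = -c_1e^(-t) - c_2e^(-2t), z(t) = -c_1e^(-t) - 2c_2e^(-2t)

Coefficient matrix A = [[0, -1], [2, -3]].
Characteristic polynomial det(A - λI) = λ^2 + 3λ + 2 = 0.
Eigenvalues λ = -1, -2.
For λ=-1: (A-λI) row 1 is [1, -1], so an eigenvector is (-1, -1).
For λ=-2: (A-λI) row 1 is [2, -1], so an eigenvector is (-1, -2).
General solution: c_1e^(-t)(-1,-1) + c_2e^(-2t)(-1,-2).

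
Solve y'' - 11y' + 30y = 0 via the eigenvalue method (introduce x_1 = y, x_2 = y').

y(t) = c_1e^(6t) + c_2e^(5t)

Let x_1 = y, x_2 = y'. Then x_1' = x_2 and x_2' = -30x_1 + 11x_2.
A = [[0,1],[-30,11]]; det(A-λI) = λ^2 - 11λ + 30.
Eigenvalues λ = 6, 5 with eigenvectors (1,6), (1,5).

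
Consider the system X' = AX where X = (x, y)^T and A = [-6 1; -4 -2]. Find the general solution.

x(t) = C_1e^(-4t) + C_2te^(-4t) - 2C_2e^(-4t), y(t) = 2C_1e^(-4t) + 2C_2te^(-4t) - 3C_2e^(-4t)

Coefficient matrix A = [[-6, 1], [-4, -2]].
Characteristic polynomial det(A - λI) = λ^2 + 8λ + 16 = 0.
Single eigenvalue λ = -4 with algebraic multiplicity 2.
Eigenvector v = (1,2); generalized eigenvector w with (A-λI)w=v is (-2,-3).
General solution: e^(-4t)[C_1·v + C_2·(t·v + w)].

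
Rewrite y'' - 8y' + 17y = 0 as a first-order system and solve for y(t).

Let x_1 = y, x_2 = y'. Then x_1' = x_2 and x_2' = -17x_1 + 8x_2.
A = [[0,1],[-17,8]]; det(A-λI) = λ^2 - 8λ + 17.
Eigenvalues λ = 4 ± i.

y(t) = K_1e^(4t)cos(t) + K_2e^(4t)sin(t)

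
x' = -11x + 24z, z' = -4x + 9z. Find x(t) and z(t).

Coefficient matrix A = [[-11, 24], [-4, 9]].
Characteristic polynomial det(A - λI) = λ^2 + 2λ - 3 = 0.
Eigenvalues λ = 1, -3.
For λ=1: (A-λI) row 1 is [-12, 24], so an eigenvector is (2, 1).
For λ=-3: (A-λI) row 1 is [-8, 24], so an eigenvector is (-3, -1).
General solution: c_1e^(t)(2,1) + c_2e^(-3t)(-3,-1).

x(t) = 2c_1e^(t) - 3c_2e^(-3t), z(t) = c_1e^(t) - c_2e^(-3t)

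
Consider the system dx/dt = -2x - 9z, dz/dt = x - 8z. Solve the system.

x(t) = 3K_1e^(-5t) + 3K_2te^(-5t) - 2K_2e^(-5t), z(t) = K_1e^(-5t) + K_2te^(-5t) - K_2e^(-5t)

Coefficient matrix A = [[-2, -9], [1, -8]].
Characteristic polynomial det(A - λI) = λ^2 + 10λ + 25 = 0.
Single eigenvalue λ = -5 with algebraic multiplicity 2.
Eigenvector v = (3,1); generalized eigenvector w with (A-λI)w=v is (-2,-1).
General solution: e^(-5t)[K_1·v + K_2·(t·v + w)].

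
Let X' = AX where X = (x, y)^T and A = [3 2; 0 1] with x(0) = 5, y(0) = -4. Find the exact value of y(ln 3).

-12

A = [[3,2],[0,1]]; eigenvalues λ = 3, 1.
Eigenvectors: (1,0) for λ=3, (-1,1) for λ=1.
From the initial condition, c_1 = 1, c_2 = -4.
y(ln 3) = (1)(3^3)(0) + (-4)(3^1)(1) = -12.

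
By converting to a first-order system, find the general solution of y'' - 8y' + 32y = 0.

y(t) = K_1e^(4t)cos(4t) + K_2e^(4t)sin(4t)

Let x_1 = y, x_2 = y'. Then x_1' = x_2 and x_2' = -32x_1 + 8x_2.
A = [[0,1],[-32,8]]; det(A-λI) = λ^2 - 8λ + 32.
Eigenvalues λ = 4 ± 4i.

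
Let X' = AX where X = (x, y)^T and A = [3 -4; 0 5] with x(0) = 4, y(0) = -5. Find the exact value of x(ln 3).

A = [[3,-4],[0,5]]; eigenvalues λ = 3, 5.
Eigenvectors: (1,0) for λ=3, (-2,1) for λ=5.
From the initial condition, c_1 = -6, c_2 = -5.
x(ln 3) = (-6)(3^3)(1) + (-5)(3^5)(-2) = 2268.

2268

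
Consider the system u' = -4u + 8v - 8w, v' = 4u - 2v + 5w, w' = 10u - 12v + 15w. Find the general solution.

u(t) = c_1e^(4t) - 4c_2e^(2t), v(t) = -c_1e^(4t) + c_2e^(2t) + c_3e^(3t), w(t) = -2c_1e^(4t) + 4c_2e^(2t) + c_3e^(3t)

Coefficient matrix A = [[-4, 8, -8], [4, -2, 5], [10, -12, 15]].
det(A - λI) = 0 gives eigenvalues λ = 4, 2, 3.
For λ=4: eigenvector (1,-1,-2).
For λ=2: eigenvector (-4,1,4).
For λ=3: eigenvector (0,1,1).
General solution: c_1e^(4t)(1,-1,-2) + c_2e^(2t)(-4,1,4) + c_3e^(3t)(0,1,1).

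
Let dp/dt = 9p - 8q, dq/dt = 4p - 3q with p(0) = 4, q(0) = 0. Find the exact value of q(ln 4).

4080

A = [[9,-8],[4,-3]]; eigenvalues λ = 5, 1.
Eigenvectors: (2,1) for λ=5, (1,1) for λ=1.
From the initial condition, c_1 = 4, c_2 = -4.
q(ln 4) = (4)(4^5)(1) + (-4)(4^1)(1) = 4080.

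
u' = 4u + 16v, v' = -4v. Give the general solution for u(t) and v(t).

Coefficient matrix A = [[4, 16], [0, -4]].
Characteristic polynomial det(A - λI) = λ^2 - 16 = 0.
Eigenvalues λ = -4, 4.
For λ=-4: (A-λI) row 1 is [8, 16], so an eigenvector is (-2, 1).
For λ=4: (A-λI) row 1 is [0, 16], so an eigenvector is (-1, 0).
General solution: K_1e^(-4t)(-2,1) + K_2e^(4t)(-1,0).

u(t) = -2K_1e^(-4t) - K_2e^(4t), v(t) = K_1e^(-4t)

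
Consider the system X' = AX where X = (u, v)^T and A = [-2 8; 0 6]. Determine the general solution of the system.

Coefficient matrix A = [[-2, 8], [0, 6]].
Characteristic polynomial det(A - λI) = λ^2 - 4λ - 12 = 0.
Eigenvalues λ = -2, 6.
For λ=-2: (A-λI) row 1 is [0, 8], so an eigenvector is (-1, 0).
For λ=6: (A-λI) row 1 is [-8, 8], so an eigenvector is (1, 1).
General solution: C_1e^(-2t)(-1,0) + C_2e^(6t)(1,1).

u(t) = -C_1e^(-2t) + C_2e^(6t), v(t) = C_2e^(6t)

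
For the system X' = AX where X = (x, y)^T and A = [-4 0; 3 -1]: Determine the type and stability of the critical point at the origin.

A = [[-4,0],[3,-1]]; det(A-λI) = λ^2 + 5λ + 4.
λ = -4, -1: both negative.

stable node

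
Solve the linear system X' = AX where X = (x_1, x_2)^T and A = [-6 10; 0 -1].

Coefficient matrix A = [[-6, 10], [0, -1]].
Characteristic polynomial det(A - λI) = λ^2 + 7λ + 6 = 0.
Eigenvalues λ = -6, -1.
For λ=-6: (A-λI) row 1 is [0, 10], so an eigenvector is (-1, 0).
For λ=-1: (A-λI) row 1 is [-5, 10], so an eigenvector is (2, 1).
General solution: C_1e^(-6t)(-1,0) + C_2e^(-t)(2,1).

x_1(t) = -C_1e^(-6t) + 2C_2e^(-t), x_2(t) = C_2e^(-t)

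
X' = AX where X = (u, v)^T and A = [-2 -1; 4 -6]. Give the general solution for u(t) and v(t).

Coefficient matrix A = [[-2, -1], [4, -6]].
Characteristic polynomial det(A - λI) = λ^2 + 8λ + 16 = 0.
Single eigenvalue λ = -4 with algebraic multiplicity 2.
Eigenvector v = (-1,-2); generalized eigenvector w with (A-λI)w=v is (-1,-1).
General solution: e^(-4t)[K_1·v + K_2·(t·v + w)].

u(t) = -K_1e^(-4t) - K_2te^(-4t) - K_2e^(-4t), v(t) = -2K_1e^(-4t) - 2K_2te^(-4t) - K_2e^(-4t)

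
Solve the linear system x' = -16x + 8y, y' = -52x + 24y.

Coefficient matrix A = [[-16, 8], [-52, 24]].
Characteristic polynomial det(A - λI) = λ^2 - 8λ + 32 = 0.
Eigenvalues λ = 4 ± 4i (complex conjugate pair).
For λ=4+4i: an eigenvector is (1,3) - i(1,2) = (1 - i, 3 - 2i).
A real fundamental pair from Re and Im of e^((4+4i)t)v: X_1 = e^(4t)(cos(4t)·(1,3) + sin(4t)·(1,2)), X_2 = e^(4t)(sin(4t)·(1,3) - cos(4t)·(1,2)).
General solution: c_1X_1 + c_2X_2.

x(t) = c_1e^(4t)sin(4t) + c_1e^(4t)cos(4t) + c_2e^(4t)sin(4t) - c_2e^(4t)cos(4t), y(t) = 2c_1e^(4t)sin(4t) + 3c_1e^(4t)cos(4t) + 3c_2e^(4t)sin(4t) - 2c_2e^(4t)cos(4t)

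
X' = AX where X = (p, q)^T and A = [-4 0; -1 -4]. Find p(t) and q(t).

Coefficient matrix A = [[-4, 0], [-1, -4]].
Characteristic polynomial det(A - λI) = λ^2 + 8λ + 16 = 0.
Single eigenvalue λ = -4 with algebraic multiplicity 2.
Eigenvector v = (0,-1); generalized eigenvector w with (A-λI)w=v is (1,-3).
General solution: e^(-4t)[C_1·v + C_2·(t·v + w)].

p(t) = C_2e^(-4t), q(t) = -C_1e^(-4t) - C_2te^(-4t) - 3C_2e^(-4t)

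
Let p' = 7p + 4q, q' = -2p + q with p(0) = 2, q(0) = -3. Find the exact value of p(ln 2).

-32

A = [[7,4],[-2,1]]; eigenvalues λ = 3, 5.
Eigenvectors: (1,-1) for λ=3, (2,-1) for λ=5.
From the initial condition, c_1 = 4, c_2 = -1.
p(ln 2) = (4)(2^3)(1) + (-1)(2^5)(2) = -32.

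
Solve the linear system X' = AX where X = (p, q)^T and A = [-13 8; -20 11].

Coefficient matrix A = [[-13, 8], [-20, 11]].
Characteristic polynomial det(A - λI) = λ^2 + 2λ + 17 = 0.
Eigenvalues λ = -1 ± 4i (complex conjugate pair).
For λ=-1+4i: an eigenvector is (-1,-1) - i(1,2) = (-1 - i, -1 - 2i).
A real fundamental pair from Re and Im of e^((-1+4i)t)v: X_1 = e^(-t)(cos(4t)·(-1,-1) + sin(4t)·(1,2)), X_2 = e^(-t)(sin(4t)·(-1,-1) - cos(4t)·(1,2)).
General solution: K_1X_1 + K_2X_2.

p(t) = K_1e^(-t)sin(4t) - K_1e^(-t)cos(4t) - K_2e^(-t)sin(4t) - K_2e^(-t)cos(4t), q(t) = 2K_1e^(-t)sin(4t) - K_1e^(-t)cos(4t) - K_2e^(-t)sin(4t) - 2K_2e^(-t)cos(4t)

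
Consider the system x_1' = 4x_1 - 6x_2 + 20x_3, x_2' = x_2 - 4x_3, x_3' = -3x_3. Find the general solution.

Coefficient matrix A = [[4, -6, 20], [0, 1, -4], [0, 0, -3]].
det(A - λI) = 0 gives eigenvalues λ = -3, 1, 4.
For λ=-3: eigenvector (-2,1,1).
For λ=1: eigenvector (2,1,0).
For λ=4: eigenvector (1,0,0).
General solution: c_1e^(-3t)(-2,1,1) + c_2e^(t)(2,1,0) + c_3e^(4t)(1,0,0).

x_1(t) = -2c_1e^(-3t) + 2c_2e^(t) + c_3e^(4t), x_2(t) = c_1e^(-3t) + c_2e^(t), x_3(t) = c_1e^(-3t)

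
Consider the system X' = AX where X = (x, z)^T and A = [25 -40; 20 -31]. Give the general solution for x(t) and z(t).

x(t) = -3C_1e^(-3t)sin(4t) + C_1e^(-3t)cos(4t) + C_2e^(-3t)sin(4t) + 3C_2e^(-3t)cos(4t), z(t) = -2C_1e^(-3t)sin(4t) + C_1e^(-3t)cos(4t) + C_2e^(-3t)sin(4t) + 2C_2e^(-3t)cos(4t)

Coefficient matrix A = [[25, -40], [20, -31]].
Characteristic polynomial det(A - λI) = λ^2 + 6λ + 25 = 0.
Eigenvalues λ = -3 ± 4i (complex conjugate pair).
For λ=-3+4i: an eigenvector is (1,1) - i(-3,-2) = (1 + 3i, 1 + 2i).
A real fundamental pair from Re and Im of e^((-3+4i)t)v: X_1 = e^(-3t)(cos(4t)·(1,1) + sin(4t)·(-3,-2)), X_2 = e^(-3t)(sin(4t)·(1,1) - cos(4t)·(-3,-2)).
General solution: C_1X_1 + C_2X_2.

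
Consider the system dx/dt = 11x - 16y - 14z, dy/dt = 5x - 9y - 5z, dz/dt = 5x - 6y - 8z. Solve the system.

x(t) = K_1e^(-3t) + 2K_2e^(-4t) + 3K_3e^(t), y(t) = K_2e^(-4t) + K_3e^(t), z(t) = K_1e^(-3t) + K_2e^(-4t) + K_3e^(t)

Coefficient matrix A = [[11, -16, -14], [5, -9, -5], [5, -6, -8]].
det(A - λI) = 0 gives eigenvalues λ = -3, -4, 1.
For λ=-3: eigenvector (1,0,1).
For λ=-4: eigenvector (2,1,1).
For λ=1: eigenvector (3,1,1).
General solution: K_1e^(-3t)(1,0,1) + K_2e^(-4t)(2,1,1) + K_3e^(t)(3,1,1).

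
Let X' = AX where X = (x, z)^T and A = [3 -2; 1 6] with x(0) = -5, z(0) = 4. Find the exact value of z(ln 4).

A = [[3,-2],[1,6]]; eigenvalues λ = 4, 5.
Eigenvectors: (-2,1) for λ=4, (1,-1) for λ=5.
From the initial condition, c_1 = 1, c_2 = -3.
z(ln 4) = (1)(4^4)(1) + (-3)(4^5)(-1) = 3328.

3328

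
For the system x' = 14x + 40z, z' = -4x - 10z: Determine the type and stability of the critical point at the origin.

unstable spiral

A = [[14,40],[-4,-10]]; det(A-λI) = λ^2 - 4λ + 20.
λ = 2 ± 4i: positive real part.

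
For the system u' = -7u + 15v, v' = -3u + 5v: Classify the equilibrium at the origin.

A = [[-7,15],[-3,5]]; det(A-λI) = λ^2 + 2λ + 10.
λ = -1 ± 3i: negative real part.

stable spiral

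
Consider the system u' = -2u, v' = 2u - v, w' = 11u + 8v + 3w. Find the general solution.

Coefficient matrix A = [[-2, 0, 0], [2, -1, 0], [11, 8, 3]].
det(A - λI) = 0 gives eigenvalues λ = -2, -1, 3.
For λ=-2: eigenvector (1,-2,1).
For λ=-1: eigenvector (0,1,-2).
For λ=3: eigenvector (0,0,1).
General solution: K_1e^(-2t)(1,-2,1) + K_2e^(-t)(0,1,-2) + K_3e^(3t)(0,0,1).

u(t) = K_1e^(-2t), v(t) = -2K_1e^(-2t) + K_2e^(-t), w(t) = K_1e^(-2t) - 2K_2e^(-t) + K_3e^(3t)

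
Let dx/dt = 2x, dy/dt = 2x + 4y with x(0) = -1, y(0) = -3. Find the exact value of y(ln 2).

-60

A = [[2,0],[2,4]]; eigenvalues λ = 4, 2.
Eigenvectors: (0,-1) for λ=4, (-1,1) for λ=2.
From the initial condition, c_1 = 4, c_2 = 1.
y(ln 2) = (4)(2^4)(-1) + (1)(2^2)(1) = -60.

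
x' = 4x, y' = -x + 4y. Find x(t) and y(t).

x(t) = K_2e^(4t), y(t) = -K_1e^(4t) - K_2te^(4t) + 2K_2e^(4t)

Coefficient matrix A = [[4, 0], [-1, 4]].
Characteristic polynomial det(A - λI) = λ^2 - 8λ + 16 = 0.
Single eigenvalue λ = 4 with algebraic multiplicity 2.
Eigenvector v = (0,-1); generalized eigenvector w with (A-λI)w=v is (1,2).
General solution: e^(4t)[K_1·v + K_2·(t·v + w)].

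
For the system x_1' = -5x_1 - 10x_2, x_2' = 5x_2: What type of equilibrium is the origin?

A = [[-5,-10],[0,5]]; det(A-λI) = λ^2 - 25.
λ = 5, -5: opposite signs.

saddle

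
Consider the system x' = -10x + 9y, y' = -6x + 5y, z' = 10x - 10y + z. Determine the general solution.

x(t) = 3c_1e^(-4t) + c_2e^(-t), y(t) = 2c_1e^(-4t) + c_2e^(-t), z(t) = -2c_1e^(-4t) + c_3e^(t)

Coefficient matrix A = [[-10, 9, 0], [-6, 5, 0], [10, -10, 1]].
det(A - λI) = 0 gives eigenvalues λ = -4, -1, 1.
For λ=-4: eigenvector (3,2,-2).
For λ=-1: eigenvector (1,1,0).
For λ=1: eigenvector (0,0,1).
General solution: c_1e^(-4t)(3,2,-2) + c_2e^(-t)(1,1,0) + c_3e^(t)(0,0,1).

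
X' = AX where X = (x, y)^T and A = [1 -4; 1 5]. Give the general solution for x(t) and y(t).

Coefficient matrix A = [[1, -4], [1, 5]].
Characteristic polynomial det(A - λI) = λ^2 - 6λ + 9 = 0.
Single eigenvalue λ = 3 with algebraic multiplicity 2.
Eigenvector v = (2,-1); generalized eigenvector w with (A-λI)w=v is (-3,1).
General solution: e^(3t)[K_1·v + K_2·(t·v + w)].

x(t) = 2K_1e^(3t) + 2K_2te^(3t) - 3K_2e^(3t), y(t) = -K_1e^(3t) - K_2te^(3t) + K_2e^(3t)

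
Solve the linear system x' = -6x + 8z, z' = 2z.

x(t) = -c_1e^(-6t) + c_2e^(2t), z(t) = c_2e^(2t)

Coefficient matrix A = [[-6, 8], [0, 2]].
Characteristic polynomial det(A - λI) = λ^2 + 4λ - 12 = 0.
Eigenvalues λ = -6, 2.
For λ=-6: (A-λI) row 1 is [0, 8], so an eigenvector is (-1, 0).
For λ=2: (A-λI) row 1 is [-8, 8], so an eigenvector is (1, 1).
General solution: c_1e^(-6t)(-1,0) + c_2e^(2t)(1,1).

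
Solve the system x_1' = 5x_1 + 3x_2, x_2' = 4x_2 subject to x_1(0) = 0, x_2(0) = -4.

Coefficient matrix A = [[5, 3], [0, 4]].
Characteristic polynomial det(A - λI) = λ^2 - 9λ + 20 = 0.
Eigenvalues λ = 5, 4.
For λ=5: (A-λI) row 1 is [0, 3], so an eigenvector is (1, 0).
For λ=4: (A-λI) row 1 is [1, 3], so an eigenvector is (-3, 1).
General solution: C_1e^(5t)(1,0) + C_2e^(4t)(-3,1).
Applying x_1(0)=0, x_2(0)=-4 gives C_1=-12, C_2=-4.

x_1(t) = -12e^(5t) + 12e^(4t), x_2(t) = -4e^(4t)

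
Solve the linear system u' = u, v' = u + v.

u(t) = K_2e^(t), v(t) = K_1e^(t) + K_2te^(t) + 3K_2e^(t)

Coefficient matrix A = [[1, 0], [1, 1]].
Characteristic polynomial det(A - λI) = λ^2 - 2λ + 1 = 0.
Single eigenvalue λ = 1 with algebraic multiplicity 2.
Eigenvector v = (0,1); generalized eigenvector w with (A-λI)w=v is (1,3).
General solution: e^(t)[K_1·v + K_2·(t·v + w)].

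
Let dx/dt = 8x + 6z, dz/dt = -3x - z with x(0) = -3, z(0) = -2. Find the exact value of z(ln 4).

A = [[8,6],[-3,-1]]; eigenvalues λ = 2, 5.
Eigenvectors: (-1,1) for λ=2, (2,-1) for λ=5.
From the initial condition, c_1 = -7, c_2 = -5.
z(ln 4) = (-7)(4^2)(1) + (-5)(4^5)(-1) = 5008.

5008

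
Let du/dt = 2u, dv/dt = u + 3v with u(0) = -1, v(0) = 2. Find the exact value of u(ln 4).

A = [[2,0],[1,3]]; eigenvalues λ = 3, 2.
Eigenvectors: (0,1) for λ=3, (1,-1) for λ=2.
From the initial condition, c_1 = 1, c_2 = -1.
u(ln 4) = (1)(4^3)(0) + (-1)(4^2)(1) = -16.

-16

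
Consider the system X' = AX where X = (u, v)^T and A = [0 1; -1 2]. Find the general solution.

u(t) = -K_1e^(t) - K_2te^(t) - 2K_2e^(t), v(t) = -K_1e^(t) - K_2te^(t) - 3K_2e^(t)

Coefficient matrix A = [[0, 1], [-1, 2]].
Characteristic polynomial det(A - λI) = λ^2 - 2λ + 1 = 0.
Single eigenvalue λ = 1 with algebraic multiplicity 2.
Eigenvector v = (-1,-1); generalized eigenvector w with (A-λI)w=v is (-2,-3).
General solution: e^(t)[K_1·v + K_2·(t·v + w)].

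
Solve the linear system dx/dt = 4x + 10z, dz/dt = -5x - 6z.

x(t) = -c_1e^(-t)sin(5t) + c_1e^(-t)cos(5t) + c_2e^(-t)sin(5t) + c_2e^(-t)cos(5t), z(t) = -c_1e^(-t)cos(5t) - c_2e^(-t)sin(5t)

Coefficient matrix A = [[4, 10], [-5, -6]].
Characteristic polynomial det(A - λI) = λ^2 + 2λ + 26 = 0.
Eigenvalues λ = -1 ± 5i (complex conjugate pair).
For λ=-1+5i: an eigenvector is (1,-1) - i(-1,0) = (1 + i, -1).
A real fundamental pair from Re and Im of e^((-1+5i)t)v: X_1 = e^(-t)(cos(5t)·(1,-1) + sin(5t)·(-1,0)), X_2 = e^(-t)(sin(5t)·(1,-1) - cos(5t)·(-1,0)).
General solution: c_1X_1 + c_2X_2.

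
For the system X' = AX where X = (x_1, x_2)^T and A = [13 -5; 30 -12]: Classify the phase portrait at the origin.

A = [[13,-5],[30,-12]]; det(A-λI) = λ^2 - λ - 6.
λ = 3, -2: opposite signs.

saddle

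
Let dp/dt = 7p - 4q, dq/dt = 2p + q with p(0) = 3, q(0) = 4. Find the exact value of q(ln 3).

A = [[7,-4],[2,1]]; eigenvalues λ = 3, 5.
Eigenvectors: (1,1) for λ=3, (-2,-1) for λ=5.
From the initial condition, c_1 = 5, c_2 = 1.
q(ln 3) = (5)(3^3)(1) + (1)(3^5)(-1) = -108.

-108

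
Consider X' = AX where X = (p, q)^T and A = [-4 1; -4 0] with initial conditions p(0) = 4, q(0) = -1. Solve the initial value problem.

Coefficient matrix A = [[-4, 1], [-4, 0]].
Characteristic polynomial det(A - λI) = λ^2 + 4λ + 4 = 0.
Single eigenvalue λ = -2 with algebraic multiplicity 2.
Eigenvector v = (-1,-2); generalized eigenvector w with (A-λI)w=v is (0,-1).
General solution: e^(-2t)[C_1·v + C_2·(t·v + w)].
Applying p(0)=4, q(0)=-1 gives C_1=-4, C_2=9.

p(t) = -9te^(-2t) + 4e^(-2t), q(t) = -18te^(-2t) - e^(-2t)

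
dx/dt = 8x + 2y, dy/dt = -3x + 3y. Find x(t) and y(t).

Coefficient matrix A = [[8, 2], [-3, 3]].
Characteristic polynomial det(A - λI) = λ^2 - 11λ + 30 = 0.
Eigenvalues λ = 6, 5.
For λ=6: (A-λI) row 1 is [2, 2], so an eigenvector is (-1, 1).
For λ=5: (A-λI) row 1 is [3, 2], so an eigenvector is (-2, 3).
General solution: c_1e^(6t)(-1,1) + c_2e^(5t)(-2,3).

x(t) = -c_1e^(6t) - 2c_2e^(5t), y(t) = c_1e^(6t) + 3c_2e^(5t)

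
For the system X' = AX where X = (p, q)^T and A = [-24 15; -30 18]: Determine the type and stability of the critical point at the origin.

A = [[-24,15],[-30,18]]; det(A-λI) = λ^2 + 6λ + 18.
λ = -3 ± 3i: negative real part.

stable spiral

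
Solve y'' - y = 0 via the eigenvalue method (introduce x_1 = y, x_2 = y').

y(t) = C_1e^(t) + C_2e^(-t)

Let x_1 = y, x_2 = y'. Then x_1' = x_2 and x_2' = x_1.
A = [[0,1],[1,0]]; det(A-λI) = λ^2 - 1.
Eigenvalues λ = 1, -1 with eigenvectors (1,1), (1,-1).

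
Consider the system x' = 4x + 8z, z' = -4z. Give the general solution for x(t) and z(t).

x(t) = c_1e^(-4t) - c_2e^(4t), z(t) = -c_1e^(-4t)

Coefficient matrix A = [[4, 8], [0, -4]].
Characteristic polynomial det(A - λI) = λ^2 - 16 = 0.
Eigenvalues λ = -4, 4.
For λ=-4: (A-λI) row 1 is [8, 8], so an eigenvector is (1, -1).
For λ=4: (A-λI) row 1 is [0, 8], so an eigenvector is (-1, 0).
General solution: c_1e^(-4t)(1,-1) + c_2e^(4t)(-1,0).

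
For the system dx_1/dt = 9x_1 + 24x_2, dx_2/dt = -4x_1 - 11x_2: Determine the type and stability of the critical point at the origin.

saddle

A = [[9,24],[-4,-11]]; det(A-λI) = λ^2 + 2λ - 3.
λ = 1, -3: opposite signs.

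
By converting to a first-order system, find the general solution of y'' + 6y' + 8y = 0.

y(t) = K_1e^(-2t) + K_2e^(-4t)

Let x_1 = y, x_2 = y'. Then x_1' = x_2 and x_2' = -8x_1 - 6x_2.
A = [[0,1],[-8,-6]]; det(A-λI) = λ^2 + 6λ + 8.
Eigenvalues λ = -2, -4 with eigenvectors (1,-2), (1,-4).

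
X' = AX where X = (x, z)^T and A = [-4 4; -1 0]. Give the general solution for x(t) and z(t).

Coefficient matrix A = [[-4, 4], [-1, 0]].
Characteristic polynomial det(A - λI) = λ^2 + 4λ + 4 = 0.
Single eigenvalue λ = -2 with algebraic multiplicity 2.
Eigenvector v = (-2,-1); generalized eigenvector w with (A-λI)w=v is (-1,-1).
General solution: e^(-2t)[C_1·v + C_2·(t·v + w)].

x(t) = -2C_1e^(-2t) - 2C_2te^(-2t) - C_2e^(-2t), z(t) = -C_1e^(-2t) - C_2te^(-2t) - C_2e^(-2t)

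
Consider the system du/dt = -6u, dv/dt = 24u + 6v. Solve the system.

u(t) = K_1e^(-6t), v(t) = -2K_1e^(-6t) - K_2e^(6t)

Coefficient matrix A = [[-6, 0], [24, 6]].
Characteristic polynomial det(A - λI) = λ^2 - 36 = 0.
Eigenvalues λ = -6, 6.
For λ=-6: (A-λI) row 2 is [24, 12], so an eigenvector is (1, -2).
For λ=6: (A-λI) row 1 is [-12, 0], so an eigenvector is (0, -1).
General solution: K_1e^(-6t)(1,-2) + K_2e^(6t)(0,-1).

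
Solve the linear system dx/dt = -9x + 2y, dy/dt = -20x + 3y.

Coefficient matrix A = [[-9, 2], [-20, 3]].
Characteristic polynomial det(A - λI) = λ^2 + 6λ + 13 = 0.
Eigenvalues λ = -3 ± 2i (complex conjugate pair).
For λ=-3+2i: an eigenvector is (-1,-3) - i(0,1) = (-1, -3 - i).
A real fundamental pair from Re and Im of e^((-3+2i)t)v: X_1 = e^(-3t)(cos(2t)·(-1,-3) + sin(2t)·(0,1)), X_2 = e^(-3t)(sin(2t)·(-1,-3) - cos(2t)·(0,1)).
General solution: K_1X_1 + K_2X_2.

x(t) = -K_1e^(-3t)cos(2t) - K_2e^(-3t)sin(2t), y(t) = K_1e^(-3t)sin(2t) - 3K_1e^(-3t)cos(2t) - 3K_2e^(-3t)sin(2t) - K_2e^(-3t)cos(2t)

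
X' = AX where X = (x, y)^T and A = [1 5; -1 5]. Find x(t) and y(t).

Coefficient matrix A = [[1, 5], [-1, 5]].
Characteristic polynomial det(A - λI) = λ^2 - 6λ + 10 = 0.
Eigenvalues λ = 3 ± i (complex conjugate pair).
For λ=3+i: an eigenvector is (2,1) - i(1,0) = (2 - i, 1).
A real fundamental pair from Re and Im of e^((3+i)t)v: X_1 = e^(3t)(cos(t)·(2,1) + sin(t)·(1,0)), X_2 = e^(3t)(sin(t)·(2,1) - cos(t)·(1,0)).
General solution: c_1X_1 + c_2X_2.

x(t) = c_1e^(3t)sin(t) + 2c_1e^(3t)cos(t) + 2c_2e^(3t)sin(t) - c_2e^(3t)cos(t), y(t) = c_1e^(3t)cos(t) + c_2e^(3t)sin(t)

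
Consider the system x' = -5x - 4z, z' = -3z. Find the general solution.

Coefficient matrix A = [[-5, -4], [0, -3]].
Characteristic polynomial det(A - λI) = λ^2 + 8λ + 15 = 0.
Eigenvalues λ = -3, -5.
For λ=-3: (A-λI) row 1 is [-2, -4], so an eigenvector is (-2, 1).
For λ=-5: (A-λI) row 1 is [0, -4], so an eigenvector is (-1, 0).
General solution: K_1e^(-3t)(-2,1) + K_2e^(-5t)(-1,0).

x(t) = -2K_1e^(-3t) - K_2e^(-5t), z(t) = K_1e^(-3t)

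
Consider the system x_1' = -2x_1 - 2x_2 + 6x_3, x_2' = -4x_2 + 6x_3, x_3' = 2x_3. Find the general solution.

x_1(t) = -C_1e^(-2t) - C_2e^(-4t) + C_3e^(2t), x_2(t) = -C_2e^(-4t) + C_3e^(2t), x_3(t) = C_3e^(2t)

Coefficient matrix A = [[-2, -2, 6], [0, -4, 6], [0, 0, 2]].
det(A - λI) = 0 gives eigenvalues λ = -2, -4, 2.
For λ=-2: eigenvector (-1,0,0).
For λ=-4: eigenvector (-1,-1,0).
For λ=2: eigenvector (1,1,1).
General solution: C_1e^(-2t)(-1,0,0) + C_2e^(-4t)(-1,-1,0) + C_3e^(2t)(1,1,1).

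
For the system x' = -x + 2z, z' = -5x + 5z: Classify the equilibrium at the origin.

unstable spiral

A = [[-1,2],[-5,5]]; det(A-λI) = λ^2 - 4λ + 5.
λ = 2 ± i: positive real part.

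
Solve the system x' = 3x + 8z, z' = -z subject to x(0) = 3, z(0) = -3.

Coefficient matrix A = [[3, 8], [0, -1]].
Characteristic polynomial det(A - λI) = λ^2 - 2λ - 3 = 0.
Eigenvalues λ = -1, 3.
For λ=-1: (A-λI) row 1 is [4, 8], so an eigenvector is (2, -1).
For λ=3: (A-λI) row 1 is [0, 8], so an eigenvector is (-1, 0).
General solution: K_1e^(-t)(2,-1) + K_2e^(3t)(-1,0).
Applying x(0)=3, z(0)=-3 gives K_1=3, K_2=3.

x(t) = -3e^(3t) + 6e^(-t), z(t) = -3e^(-t)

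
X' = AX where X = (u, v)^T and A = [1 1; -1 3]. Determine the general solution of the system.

u(t) = c_1e^(2t) + c_2te^(2t) - 3c_2e^(2t), v(t) = c_1e^(2t) + c_2te^(2t) - 2c_2e^(2t)

Coefficient matrix A = [[1, 1], [-1, 3]].
Characteristic polynomial det(A - λI) = λ^2 - 4λ + 4 = 0.
Single eigenvalue λ = 2 with algebraic multiplicity 2.
Eigenvector v = (1,1); generalized eigenvector w with (A-λI)w=v is (-3,-2).
General solution: e^(2t)[c_1·v + c_2·(t·v + w)].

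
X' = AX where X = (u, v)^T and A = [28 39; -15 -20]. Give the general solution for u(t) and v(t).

Coefficient matrix A = [[28, 39], [-15, -20]].
Characteristic polynomial det(A - λI) = λ^2 - 8λ + 25 = 0.
Eigenvalues λ = 4 ± 3i (complex conjugate pair).
For λ=4+3i: an eigenvector is (2,-1) - i(3,-2) = (2 - 3i, -1 + 2i).
A real fundamental pair from Re and Im of e^((4+3i)t)v: X_1 = e^(4t)(cos(3t)·(2,-1) + sin(3t)·(3,-2)), X_2 = e^(4t)(sin(3t)·(2,-1) - cos(3t)·(3,-2)).
General solution: K_1X_1 + K_2X_2.

u(t) = 3K_1e^(4t)sin(3t) + 2K_1e^(4t)cos(3t) + 2K_2e^(4t)sin(3t) - 3K_2e^(4t)cos(3t), v(t) = -2K_1e^(4t)sin(3t) - K_1e^(4t)cos(3t) - K_2e^(4t)sin(3t) + 2K_2e^(4t)cos(3t)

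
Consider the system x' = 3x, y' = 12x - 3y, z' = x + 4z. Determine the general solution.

Coefficient matrix A = [[3, 0, 0], [12, -3, 0], [1, 0, 4]].
det(A - λI) = 0 gives eigenvalues λ = 3, -3, 4.
For λ=3: eigenvector (1,2,-1).
For λ=-3: eigenvector (0,1,0).
For λ=4: eigenvector (0,0,1).
General solution: K_1e^(3t)(1,2,-1) + K_2e^(-3t)(0,1,0) + K_3e^(4t)(0,0,1).

x(t) = K_1e^(3t), y(t) = 2K_1e^(3t) + K_2e^(-3t), z(t) = -K_1e^(3t) + K_3e^(4t)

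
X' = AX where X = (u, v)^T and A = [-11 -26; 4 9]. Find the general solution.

Coefficient matrix A = [[-11, -26], [4, 9]].
Characteristic polynomial det(A - λI) = λ^2 + 2λ + 5 = 0.
Eigenvalues λ = -1 ± 2i (complex conjugate pair).
For λ=-1+2i: an eigenvector is (3,-1) - i(-2,1) = (3 + 2i, -1 - i).
A real fundamental pair from Re and Im of e^((-1+2i)t)v: X_1 = e^(-t)(cos(2t)·(3,-1) + sin(2t)·(-2,1)), X_2 = e^(-t)(sin(2t)·(3,-1) - cos(2t)·(-2,1)).
General solution: K_1X_1 + K_2X_2.

u(t) = -2K_1e^(-t)sin(2t) + 3K_1e^(-t)cos(2t) + 3K_2e^(-t)sin(2t) + 2K_2e^(-t)cos(2t), v(t) = K_1e^(-t)sin(2t) - K_1e^(-t)cos(2t) - K_2e^(-t)sin(2t) - K_2e^(-t)cos(2t)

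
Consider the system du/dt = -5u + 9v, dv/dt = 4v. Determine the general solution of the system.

Coefficient matrix A = [[-5, 9], [0, 4]].
Characteristic polynomial det(A - λI) = λ^2 + λ - 20 = 0.
Eigenvalues λ = 4, -5.
For λ=4: (A-λI) row 1 is [-9, 9], so an eigenvector is (-1, -1).
For λ=-5: (A-λI) row 1 is [0, 9], so an eigenvector is (1, 0).
General solution: C_1e^(4t)(-1,-1) + C_2e^(-5t)(1,0).

u(t) = -C_1e^(4t) + C_2e^(-5t), v(t) = -C_1e^(4t)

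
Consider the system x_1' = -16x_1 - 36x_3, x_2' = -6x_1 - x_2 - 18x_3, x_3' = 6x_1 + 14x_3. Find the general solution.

x_1(t) = 3K_2e^(-4t) - 2K_3e^(2t), x_2(t) = K_1e^(-t) - 2K_3e^(2t), x_3(t) = -K_2e^(-4t) + K_3e^(2t)

Coefficient matrix A = [[-16, 0, -36], [-6, -1, -18], [6, 0, 14]].
det(A - λI) = 0 gives eigenvalues λ = -1, -4, 2.
For λ=-1: eigenvector (0,1,0).
For λ=-4: eigenvector (3,0,-1).
For λ=2: eigenvector (-2,-2,1).
General solution: K_1e^(-t)(0,1,0) + K_2e^(-4t)(3,0,-1) + K_3e^(2t)(-2,-2,1).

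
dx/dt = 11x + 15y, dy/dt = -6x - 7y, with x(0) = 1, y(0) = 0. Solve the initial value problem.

x(t) = 3e^(2t)sin(3t) + e^(2t)cos(3t), y(t) = -2e^(2t)sin(3t)

Coefficient matrix A = [[11, 15], [-6, -7]].
Characteristic polynomial det(A - λI) = λ^2 - 4λ + 13 = 0.
Eigenvalues λ = 2 ± 3i (complex conjugate pair).
For λ=2+3i: an eigenvector is (-1,1) - i(2,-1) = (-1 - 2i, 1 + i).
A real fundamental pair from Re and Im of e^((2+3i)t)v: X_1 = e^(2t)(cos(3t)·(-1,1) + sin(3t)·(2,-1)), X_2 = e^(2t)(sin(3t)·(-1,1) - cos(3t)·(2,-1)).
General solution: K_1X_1 + K_2X_2.
Applying x(0)=1, y(0)=0 gives K_1=1, K_2=-1.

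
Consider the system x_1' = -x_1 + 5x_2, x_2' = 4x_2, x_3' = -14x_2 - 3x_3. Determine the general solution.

x_1(t) = C_1e^(-t) + C_2e^(4t), x_2(t) = C_2e^(4t), x_3(t) = -2C_2e^(4t) + C_3e^(-3t)

Coefficient matrix A = [[-1, 5, 0], [0, 4, 0], [0, -14, -3]].
det(A - λI) = 0 gives eigenvalues λ = -1, 4, -3.
For λ=-1: eigenvector (1,0,0).
For λ=4: eigenvector (1,1,-2).
For λ=-3: eigenvector (0,0,1).
General solution: C_1e^(-t)(1,0,0) + C_2e^(4t)(1,1,-2) + C_3e^(-3t)(0,0,1).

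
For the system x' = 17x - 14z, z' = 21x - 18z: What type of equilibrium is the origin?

saddle

A = [[17,-14],[21,-18]]; det(A-λI) = λ^2 + λ - 12.
λ = -4, 3: opposite signs.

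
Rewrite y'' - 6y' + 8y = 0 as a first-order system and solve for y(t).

Let x_1 = y, x_2 = y'. Then x_1' = x_2 and x_2' = -8x_1 + 6x_2.
A = [[0,1],[-8,6]]; det(A-λI) = λ^2 - 6λ + 8.
Eigenvalues λ = 4, 2 with eigenvectors (1,4), (1,2).

y(t) = K_1e^(4t) + K_2e^(2t)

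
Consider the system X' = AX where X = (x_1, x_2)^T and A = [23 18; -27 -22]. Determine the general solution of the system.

x_1(t) = -2C_1e^(-4t) - C_2e^(5t), x_2(t) = 3C_1e^(-4t) + C_2e^(5t)

Coefficient matrix A = [[23, 18], [-27, -22]].
Characteristic polynomial det(A - λI) = λ^2 - λ - 20 = 0.
Eigenvalues λ = -4, 5.
For λ=-4: (A-λI) row 1 is [27, 18], so an eigenvector is (-2, 3).
For λ=5: (A-λI) row 1 is [18, 18], so an eigenvector is (-1, 1).
General solution: C_1e^(-4t)(-2,3) + C_2e^(5t)(-1,1).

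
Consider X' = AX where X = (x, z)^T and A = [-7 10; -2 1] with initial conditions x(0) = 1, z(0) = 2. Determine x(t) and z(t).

x(t) = 8e^(-3t)sin(2t) + e^(-3t)cos(2t), z(t) = 3e^(-3t)sin(2t) + 2e^(-3t)cos(2t)

Coefficient matrix A = [[-7, 10], [-2, 1]].
Characteristic polynomial det(A - λI) = λ^2 + 6λ + 13 = 0.
Eigenvalues λ = -3 ± 2i (complex conjugate pair).
For λ=-3+2i: an eigenvector is (2,1) - i(1,0) = (2 - i, 1).
A real fundamental pair from Re and Im of e^((-3+2i)t)v: X_1 = e^(-3t)(cos(2t)·(2,1) + sin(2t)·(1,0)), X_2 = e^(-3t)(sin(2t)·(2,1) - cos(2t)·(1,0)).
General solution: K_1X_1 + K_2X_2.
Applying x(0)=1, z(0)=2 gives K_1=2, K_2=3.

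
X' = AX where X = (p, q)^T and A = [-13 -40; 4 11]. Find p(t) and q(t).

Coefficient matrix A = [[-13, -40], [4, 11]].
Characteristic polynomial det(A - λI) = λ^2 + 2λ + 17 = 0.
Eigenvalues λ = -1 ± 4i (complex conjugate pair).
For λ=-1+4i: an eigenvector is (-3,1) - i(-1,0) = (-3 + i, 1).
A real fundamental pair from Re and Im of e^((-1+4i)t)v: X_1 = e^(-t)(cos(4t)·(-3,1) + sin(4t)·(-1,0)), X_2 = e^(-t)(sin(4t)·(-3,1) - cos(4t)·(-1,0)).
General solution: C_1X_1 + C_2X_2.

p(t) = -C_1e^(-t)sin(4t) - 3C_1e^(-t)cos(4t) - 3C_2e^(-t)sin(4t) + C_2e^(-t)cos(4t), q(t) = C_1e^(-t)cos(4t) + C_2e^(-t)sin(4t)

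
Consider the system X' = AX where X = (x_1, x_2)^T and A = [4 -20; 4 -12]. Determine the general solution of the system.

Coefficient matrix A = [[4, -20], [4, -12]].
Characteristic polynomial det(A - λI) = λ^2 + 8λ + 32 = 0.
Eigenvalues λ = -4 ± 4i (complex conjugate pair).
For λ=-4+4i: an eigenvector is (2,1) - i(-1,0) = (2 + i, 1).
A real fundamental pair from Re and Im of e^((-4+4i)t)v: X_1 = e^(-4t)(cos(4t)·(2,1) + sin(4t)·(-1,0)), X_2 = e^(-4t)(sin(4t)·(2,1) - cos(4t)·(-1,0)).
General solution: K_1X_1 + K_2X_2.

x_1(t) = -K_1e^(-4t)sin(4t) + 2K_1e^(-4t)cos(4t) + 2K_2e^(-4t)sin(4t) + K_2e^(-4t)cos(4t), x_2(t) = K_1e^(-4t)cos(4t) + K_2e^(-4t)sin(4t)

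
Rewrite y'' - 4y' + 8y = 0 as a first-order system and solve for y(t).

Let x_1 = y, x_2 = y'. Then x_1' = x_2 and x_2' = -8x_1 + 4x_2.
A = [[0,1],[-8,4]]; det(A-λI) = λ^2 - 4λ + 8.
Eigenvalues λ = 2 ± 2i.

y(t) = c_1e^(2t)cos(2t) + c_2e^(2t)sin(2t)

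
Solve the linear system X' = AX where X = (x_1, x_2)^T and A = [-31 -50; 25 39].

Coefficient matrix A = [[-31, -50], [25, 39]].
Characteristic polynomial det(A - λI) = λ^2 - 8λ + 41 = 0.
Eigenvalues λ = 4 ± 5i (complex conjugate pair).
For λ=4+5i: an eigenvector is (1,-1) - i(3,-2) = (1 - 3i, -1 + 2i).
A real fundamental pair from Re and Im of e^((4+5i)t)v: X_1 = e^(4t)(cos(5t)·(1,-1) + sin(5t)·(3,-2)), X_2 = e^(4t)(sin(5t)·(1,-1) - cos(5t)·(3,-2)).
General solution: c_1X_1 + c_2X_2.

x_1(t) = 3c_1e^(4t)sin(5t) + c_1e^(4t)cos(5t) + c_2e^(4t)sin(5t) - 3c_2e^(4t)cos(5t), x_2(t) = -2c_1e^(4t)sin(5t) - c_1e^(4t)cos(5t) - c_2e^(4t)sin(5t) + 2c_2e^(4t)cos(5t)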